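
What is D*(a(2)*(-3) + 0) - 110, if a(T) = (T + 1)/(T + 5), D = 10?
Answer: -860/7 ≈ -122.86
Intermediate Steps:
a(T) = (1 + T)/(5 + T)
D*(a(2)*(-3) + 0) - 110 = 10*(((1 + 2)/(5 + 2))*(-3) + 0) - 110 = 10*((3/7)*(-3) + 0) - 110 = 10*(-9/7 + 0) - 110 = 10*(-9/7) - 110 = -90/7 - 110 = -860/7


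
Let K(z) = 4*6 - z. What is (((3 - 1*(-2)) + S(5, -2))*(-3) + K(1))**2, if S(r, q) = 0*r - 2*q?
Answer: 16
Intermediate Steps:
S(r, q) = -2*q (S(r, q) = 0 - 2*q = -2*q)
K(z) = 24 - z
(((3 - 1*(-2)) + S(5, -2))*(-3) + K(1))**2 = (((3 - 1*(-2)) - 2*(-2))*(-3) + (24 - 1*1))**2 = (((3 + 2) + 4)*(-3) + (24 - 1))**2 = ((5 + 4)*(-3) + 23)**2 = (9*(-3) + 23)**2 = (-27 + 23)**2 = (-4)**2 = 16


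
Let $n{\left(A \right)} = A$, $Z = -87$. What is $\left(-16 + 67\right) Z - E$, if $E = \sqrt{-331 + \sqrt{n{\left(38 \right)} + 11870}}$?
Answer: $-4437 - i \sqrt{331 - 2 \sqrt{2977}} \approx -4437.0 - 14.896 i$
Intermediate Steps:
$E = \sqrt{-331 + 2 \sqrt{2977}}$ ($E = \sqrt{-331 + \sqrt{38 + 11870}} = \sqrt{-331 + \sqrt{11908}} = \sqrt{-331 + 2 \sqrt{2977}} \approx 14.896 i$)
$\left(-16 + 67\right) Z - E = \left(-16 + 67\right) \left(-87\right) - \sqrt{-331 + 2 \sqrt{2977}} = 51 \left(-87\right) - \sqrt{-331 + 2 \sqrt{2977}} = -4437 - \sqrt{-331 + 2 \sqrt{2977}}$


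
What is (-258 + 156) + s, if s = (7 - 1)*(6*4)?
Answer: 42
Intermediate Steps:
s = 144 (s = 6*24 = 144)
(-258 + 156) + s = (-258 + 156) + 144 = -102 + 144 = 42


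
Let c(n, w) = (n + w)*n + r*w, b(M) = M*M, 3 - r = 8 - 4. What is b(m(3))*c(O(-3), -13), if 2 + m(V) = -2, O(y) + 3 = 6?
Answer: -272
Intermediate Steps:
r = -1 (r = 3 - (8 - 4) = 3 - 1*4 = 3 - 4 = -1)
O(y) = 3 (O(y) = -3 + 6 = 3)
m(V) = -4 (m(V) = -2 - 2 = -4)
b(M) = M**2
c(n, w) = -w + n*(n + w) (c(n, w) = (n + w)*n - w = n*(n + w) - w = -w + n*(n + w))
b(m(3))*c(O(-3), -13) = (-4)**2*(3**2 - 1*(-13) + 3*(-13)) = 16*(9 + 13 - 39) = 16*(-17) = -272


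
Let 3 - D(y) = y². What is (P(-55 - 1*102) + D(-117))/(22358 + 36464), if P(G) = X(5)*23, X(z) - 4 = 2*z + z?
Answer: -13249/58822 ≈ -0.22524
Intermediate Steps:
X(z) = 4 + 3*z (X(z) = 4 + (2*z + z) = 4 + 3*z)
P(G) = 437 (P(G) = (4 + 3*5)*23 = (4 + 15)*23 = 19*23 = 437)
D(y) = 3 - y²
(P(-55 - 1*102) + D(-117))/(22358 + 36464) = (437 + (3 - 1*(-117)²))/(22358 + 36464) = (437 + (3 - 1*13689))/58822 = (437 + (3 - 13689))*(1/58822) = (437 - 13686)*(1/58822) = -13249*1/58822 = -13249/58822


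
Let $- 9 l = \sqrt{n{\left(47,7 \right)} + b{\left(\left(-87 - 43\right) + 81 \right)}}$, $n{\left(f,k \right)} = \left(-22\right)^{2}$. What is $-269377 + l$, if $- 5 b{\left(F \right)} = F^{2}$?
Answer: $-269377 - \frac{\sqrt{95}}{45} \approx -2.6938 \cdot 10^{5}$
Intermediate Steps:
$n{\left(f,k \right)} = 484$
$b{\left(F \right)} = - \frac{F^{2}}{5}$
$l = - \frac{\sqrt{95}}{45}$ ($l = - \frac{\sqrt{484 - \frac{\left(\left(-87 - 43\right) + 81\right)^{2}}{5}}}{9} = - \frac{\sqrt{484 - \frac{\left(-130 + 81\right)^{2}}{5}}}{9} = - \frac{\sqrt{484 - \frac{\left(-49\right)^{2}}{5}}}{9} = - \frac{\sqrt{484 - \frac{2401}{5}}}{9} = - \frac{\sqrt{\frac{19}{5}}}{9} = - \frac{\frac{1}{5} \sqrt{95}}{9} = - \frac{\sqrt{95}}{45} \approx -0.2166$)
$-269377 + l = -269377 - \frac{\sqrt{95}}{45}$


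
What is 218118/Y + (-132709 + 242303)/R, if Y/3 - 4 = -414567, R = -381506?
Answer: -36585696329/79079135939 ≈ -0.46265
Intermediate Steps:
Y = -1243689 (Y = 12 + 3*(-414567) = 12 - 1243701 = -1243689)
218118/Y + (-132709 + 242303)/R = 218118/(-1243689) + (-132709 + 242303)/(-381506) = 218118*(-1/1243689) + 109594*(-1/381506) = -72706/414563 - 54797/190753 = -36585696329/79079135939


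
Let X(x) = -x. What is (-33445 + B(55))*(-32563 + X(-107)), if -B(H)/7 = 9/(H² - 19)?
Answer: 181277097236/167 ≈ 1.0855e+9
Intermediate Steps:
B(H) = -63/(-19 + H²) (B(H) = -63/(H² - 19) = -63/(-19 + H²))
(-33445 + B(55))*(-32563 + X(-107)) = (-33445 - 63/(-19 + 55²))*(-32563 - 1*(-107)) = (-33445 - 63/(-19 + 3025))*(-32563 + 107) = (-33445 - 63/3006)*(-32456) = (-33445 - 63*1/3006)*(-32456) = (-33445 - 7/334)*(-32456) = -11170637/334*(-32456) = 181277097236/167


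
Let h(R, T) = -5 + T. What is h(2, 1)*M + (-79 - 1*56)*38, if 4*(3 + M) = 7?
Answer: -5125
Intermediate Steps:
M = -5/4 (M = -3 + (¼)*7 = -3 + 7/4 = -5/4 ≈ -1.2500)
h(2, 1)*M + (-79 - 1*56)*38 = (-5 + 1)*(-5/4) + (-79 - 1*56)*38 = -4*(-5/4) + (-79 - 56)*38 = 5 - 135*38 = 5 - 5130 = -5125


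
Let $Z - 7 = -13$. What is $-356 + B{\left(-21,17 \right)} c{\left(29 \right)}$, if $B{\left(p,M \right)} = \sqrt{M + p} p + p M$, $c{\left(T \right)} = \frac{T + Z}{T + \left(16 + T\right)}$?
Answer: $- \frac{34555}{74} - \frac{483 i}{37} \approx -466.96 - 13.054 i$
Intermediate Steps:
$Z = -6$ ($Z = 7 - 13 = -6$)
$c{\left(T \right)} = \frac{-6 + T}{16 + 2 T}$ ($c{\left(T \right)} = \frac{T - 6}{T + \left(16 + T\right)} = \frac{-6 + T}{16 + 2 T}$)
$B{\left(p,M \right)} = M p + p \sqrt{M + p}$ ($B{\left(p,M \right)} = p \sqrt{M + p} + M p = M p + p \sqrt{M + p}$)
$-356 + B{\left(-21,17 \right)} c{\left(29 \right)} = -356 + - 21 \left(17 + \sqrt{17 - 21}\right) \frac{-6 + 29}{2 \left(8 + 29\right)} = -356 + - 21 \left(17 + \sqrt{-4}\right) \frac{1}{2} \cdot \frac{1}{37} \cdot 23 = -356 + - 21 \left(17 + 2 i\right) \frac{1}{2} \cdot \frac{1}{37} \cdot 23 = -356 + \left(-357 - 42 i\right) \frac{23}{74} = -356 - \left(\frac{8211}{74} + \frac{483 i}{37}\right) = - \frac{34555}{74} - \frac{483 i}{37}$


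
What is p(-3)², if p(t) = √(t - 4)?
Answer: -7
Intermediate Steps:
p(t) = √(-4 + t)
p(-3)² = (√(-4 - 3))² = (√(-7))² = (I*√7)² = -7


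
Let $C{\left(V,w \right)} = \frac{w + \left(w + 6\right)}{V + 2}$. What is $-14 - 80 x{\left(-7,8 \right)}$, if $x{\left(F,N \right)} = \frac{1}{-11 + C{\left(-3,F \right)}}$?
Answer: $\frac{38}{3} \approx 12.667$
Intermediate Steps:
$C{\left(V,w \right)} = \frac{6 + 2 w}{2 + V}$ ($C{\left(V,w \right)} = \frac{w + \left(6 + w\right)}{2 + V} = \frac{6 + 2 w}{2 + V}$)
$x{\left(F,N \right)} = \frac{1}{-17 - 2 F}$ ($x{\left(F,N \right)} = \frac{1}{-11 + \frac{2 \left(3 + F\right)}{2 - 3}} = \frac{1}{-11 + \frac{2 \left(3 + F\right)}{-1}} = \frac{1}{-11 + 2 \left(-1\right) \left(3 + F\right)} = \frac{1}{-11 - \left(6 + 2 F\right)} = \frac{1}{-17 - 2 F}$)
$-14 - 80 x{\left(-7,8 \right)} = -14 - \frac{80}{-17 - -14} = -14 - \frac{80}{-17 + 14} = -14 - \frac{80}{-3} = -14 - - \frac{80}{3} = -14 + \frac{80}{3} = \frac{38}{3}$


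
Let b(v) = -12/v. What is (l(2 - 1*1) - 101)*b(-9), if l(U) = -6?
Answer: -428/3 ≈ -142.67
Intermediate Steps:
(l(2 - 1*1) - 101)*b(-9) = (-6 - 101)*(-12/(-9)) = -(-1284)*(-1)/9 = -107*4/3 = -428/3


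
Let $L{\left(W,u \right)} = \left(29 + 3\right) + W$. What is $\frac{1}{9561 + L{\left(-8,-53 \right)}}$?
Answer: $\frac{1}{9585} \approx 0.00010433$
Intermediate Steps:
$L{\left(W,u \right)} = 32 + W$
$\frac{1}{9561 + L{\left(-8,-53 \right)}} = \frac{1}{9561 + \left(32 - 8\right)} = \frac{1}{9561 + 24} = \frac{1}{9585}$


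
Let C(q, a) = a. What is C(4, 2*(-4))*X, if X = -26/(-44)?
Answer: -52/11 ≈ -4.7273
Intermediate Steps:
X = 13/22 (X = -26*(-1/44) = 13/22 ≈ 0.59091)
C(4, 2*(-4))*X = (2*(-4))*(13/22) = -8*13/22 = -52/11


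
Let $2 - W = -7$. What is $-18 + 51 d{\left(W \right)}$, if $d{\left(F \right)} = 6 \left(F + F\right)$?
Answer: $5490$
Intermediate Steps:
$W = 9$ ($W = 2 - -7 = 2 + 7 = 9$)
$d{\left(F \right)} = 12 F$ ($d{\left(F \right)} = 6 \cdot 2 F = 12 F$)
$-18 + 51 d{\left(W \right)} = -18 + 51 \cdot 12 \cdot 9 = -18 + 51 \cdot 108 = -18 + 5508 = 5490$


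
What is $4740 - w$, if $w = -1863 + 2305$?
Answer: $4298$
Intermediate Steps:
$w = 442$
$4740 - w = 4740 - 442 = 4298$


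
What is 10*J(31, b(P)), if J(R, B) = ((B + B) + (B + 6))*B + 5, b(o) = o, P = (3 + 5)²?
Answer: 126770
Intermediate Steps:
P = 64 (P = 8² = 64)
J(R, B) = 5 + B*(6 + 3*B) (J(R, B) = (2*B + (6 + B))*B + 5 = (6 + 3*B)*B + 5 = B*(6 + 3*B) + 5 = 5 + B*(6 + 3*B))
10*J(31, b(P)) = 10*(5 + 3*64² + 6*64) = 10*(5 + 3*4096 + 384) = 10*(5 + 12288 + 384) = 10*12677 = 126770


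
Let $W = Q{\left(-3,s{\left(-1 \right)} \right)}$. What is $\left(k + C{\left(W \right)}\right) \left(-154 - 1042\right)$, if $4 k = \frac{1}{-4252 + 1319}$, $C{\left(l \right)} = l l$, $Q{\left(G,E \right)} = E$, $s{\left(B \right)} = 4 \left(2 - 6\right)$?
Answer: $- \frac{898013909}{2933} \approx -3.0618 \cdot 10^{5}$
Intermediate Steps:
$s{\left(B \right)} = -16$ ($s{\left(B \right)} = 4 \left(2 - 6\right) = 4 \left(-4\right) = -16$)
$W = -16$
$C{\left(l \right)} = l^{2}$
$k = - \frac{1}{11732}$ ($k = \frac{1}{4 \left(-4252 + 1319\right)} = \frac{1}{4 \left(-2933\right)} = \frac{1}{4} \left(- \frac{1}{2933}\right) = - \frac{1}{11732} \approx -8.5237 \cdot 10^{-5}$)
$\left(k + C{\left(W \right)}\right) \left(-154 - 1042\right) = \left(- \frac{1}{11732} + \left(-16\right)^{2}\right) \left(-154 - 1042\right) = \left(- \frac{1}{11732} + 256\right) \left(-1196\right) = \frac{3003391}{11732} \left(-1196\right) = - \frac{898013909}{2933}$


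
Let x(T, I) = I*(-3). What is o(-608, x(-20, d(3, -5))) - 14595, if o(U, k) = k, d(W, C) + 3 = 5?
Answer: -14601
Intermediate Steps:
d(W, C) = 2 (d(W, C) = -3 + 5 = 2)
x(T, I) = -3*I
o(-608, x(-20, d(3, -5))) - 14595 = -3*2 - 14595 = -6 - 14595 = -14601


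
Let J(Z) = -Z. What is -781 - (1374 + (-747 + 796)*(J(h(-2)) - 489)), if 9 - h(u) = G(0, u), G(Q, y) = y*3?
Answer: 22541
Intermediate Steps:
G(Q, y) = 3*y
h(u) = 9 - 3*u
-781 - (1374 + (-747 + 796)*(J(h(-2)) - 489)) = -781 - (1374 + (-747 + 796)*(-(9 - 3*(-2)) - 489)) = -781 - (1374 + 49*(-(9 + 6) - 489)) = -781 - (1374 + 49*(-1*15 - 489)) = -781 - (1374 + 49*(-15 - 489)) = -781 - (1374 + 49*(-504)) = -781 - (1374 - 24696) = -781 - 1*(-23322) = -781 + 23322 = 22541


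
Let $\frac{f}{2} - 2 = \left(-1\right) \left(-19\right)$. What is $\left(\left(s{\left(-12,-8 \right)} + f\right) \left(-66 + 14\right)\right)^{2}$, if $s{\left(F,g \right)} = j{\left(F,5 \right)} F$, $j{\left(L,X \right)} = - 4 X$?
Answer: $215032896$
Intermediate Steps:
$s{\left(F,g \right)} = - 20 F$ ($s{\left(F,g \right)} = \left(-4\right) 5 F = - 20 F$)
$f = 42$ ($f = 4 + 2 \left(\left(-1\right) \left(-19\right)\right) = 4 + 2 \cdot 19 = 4 + 38 = 42$)
$\left(\left(s{\left(-12,-8 \right)} + f\right) \left(-66 + 14\right)\right)^{2} = \left(\left(\left(-20\right) \left(-12\right) + 42\right) \left(-66 + 14\right)\right)^{2} = \left(\left(240 + 42\right) \left(-52\right)\right)^{2} = \left(282 \left(-52\right)\right)^{2} = \left(-14664\right)^{2} = 215032896$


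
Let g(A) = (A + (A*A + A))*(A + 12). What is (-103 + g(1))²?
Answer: 4096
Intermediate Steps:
g(A) = (12 + A)*(A² + 2*A) (g(A) = (A + (A² + A))*(12 + A) = (A + (A + A²))*(12 + A) = (A² + 2*A)*(12 + A) = (12 + A)*(A² + 2*A))
(-103 + g(1))² = (-103 + 1*(24 + 1² + 14*1))² = (-103 + 1*(24 + 1 + 14))² = (-103 + 1*39)² = (-103 + 39)² = (-64)² = 4096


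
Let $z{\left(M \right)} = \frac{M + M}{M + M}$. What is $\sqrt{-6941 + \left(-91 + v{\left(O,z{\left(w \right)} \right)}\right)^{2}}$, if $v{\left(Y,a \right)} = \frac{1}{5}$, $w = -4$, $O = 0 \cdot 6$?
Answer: $\frac{\sqrt{32591}}{5} \approx 36.106$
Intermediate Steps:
$O = 0$
$z{\left(M \right)} = 1$ ($z{\left(M \right)} = \frac{2 M}{2 M} = 2 M \frac{1}{2 M} = 1$)
$v{\left(Y,a \right)} = \frac{1}{5}$
$\sqrt{-6941 + \left(-91 + v{\left(O,z{\left(w \right)} \right)}\right)^{2}} = \sqrt{-6941 + \left(-91 + \frac{1}{5}\right)^{2}} = \sqrt{-6941 + \left(- \frac{454}{5}\right)^{2}} = \sqrt{-6941 + \frac{206116}{25}} = \sqrt{\frac{32591}{25}} = \frac{\sqrt{32591}}{5}$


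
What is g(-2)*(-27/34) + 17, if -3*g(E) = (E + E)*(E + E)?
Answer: 361/17 ≈ 21.235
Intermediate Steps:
g(E) = -4*E**2/3 (g(E) = -(E + E)*(E + E)/3 = -2*E*2*E/3 = -4*E**2/3)
g(-2)*(-27/34) + 17 = (-4/3*(-2)**2)*(-27/34) + 17 = (-4/3*4)*(-27*1/34) + 17 = -16/3*(-27/34) + 17 = 72/17 + 17 = 361/17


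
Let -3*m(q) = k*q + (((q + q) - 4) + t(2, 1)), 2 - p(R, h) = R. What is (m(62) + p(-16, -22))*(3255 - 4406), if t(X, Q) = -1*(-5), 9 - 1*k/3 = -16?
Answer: 5433871/3 ≈ 1.8113e+6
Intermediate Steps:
p(R, h) = 2 - R
k = 75 (k = 27 - 3*(-16) = 27 + 48 = 75)
t(X, Q) = 5
m(q) = -⅓ - 77*q/3 (m(q) = -(75*q + (((q + q) - 4) + 5))/3 = -(75*q + ((2*q - 4) + 5))/3 = -(75*q + ((-4 + 2*q) + 5))/3 = -(75*q + (1 + 2*q))/3 = -(1 + 77*q)/3 = -⅓ - 77*q/3)
(m(62) + p(-16, -22))*(3255 - 4406) = ((-⅓ - 77/3*62) + (2 - 1*(-16)))*(3255 - 4406) = ((-⅓ - 4774/3) + (2 + 16))*(-1151) = (-4775/3 + 18)*(-1151) = -4721/3*(-1151) = 5433871/3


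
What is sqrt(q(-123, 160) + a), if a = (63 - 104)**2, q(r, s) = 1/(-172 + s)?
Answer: sqrt(60513)/6 ≈ 40.999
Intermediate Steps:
a = 1681 (a = (-41)**2 = 1681)
sqrt(q(-123, 160) + a) = sqrt(1/(-172 + 160) + 1681) = sqrt(1/(-12) + 1681) = sqrt(-1/12 + 1681) = sqrt(20171/12) = sqrt(60513)/6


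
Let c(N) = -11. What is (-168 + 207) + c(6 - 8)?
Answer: 28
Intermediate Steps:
(-168 + 207) + c(6 - 8) = (-168 + 207) - 11 = 39 - 11 = 28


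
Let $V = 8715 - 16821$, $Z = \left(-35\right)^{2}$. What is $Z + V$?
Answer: $-6881$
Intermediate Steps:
$Z = 1225$
$V = -8106$
$Z + V = 1225 - 8106 = -6881$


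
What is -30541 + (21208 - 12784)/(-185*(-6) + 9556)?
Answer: -162870941/5333 ≈ -30540.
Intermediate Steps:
-30541 + (21208 - 12784)/(-185*(-6) + 9556) = -30541 + 8424/(1110 + 9556) = -30541 + 8424/10666 = -30541 + 8424*(1/10666) = -30541 + 4212/5333 = -162870941/5333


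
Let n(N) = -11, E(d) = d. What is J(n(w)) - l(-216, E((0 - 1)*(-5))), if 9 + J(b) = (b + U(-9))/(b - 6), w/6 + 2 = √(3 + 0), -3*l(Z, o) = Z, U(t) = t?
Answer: -1357/17 ≈ -79.823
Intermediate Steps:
l(Z, o) = -Z/3
w = -12 + 6*√3 (w = -12 + 6*√(3 + 0) = -12 + 6*√3 ≈ -1.6077)
J(b) = -9 + (-9 + b)/(-6 + b) (J(b) = -9 + (b - 9)/(b - 6) = -9 + (-9 + b)/(-6 + b))
J(n(w)) - l(-216, E((0 - 1)*(-5))) = (45 - 8*(-11))/(-6 - 11) - (-1)*(-216)/3 = (45 + 88)/(-17) - 1*72 = -1/17*133 - 72 = -133/17 - 72 = -1357/17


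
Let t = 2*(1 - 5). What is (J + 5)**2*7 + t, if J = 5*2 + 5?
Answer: 2792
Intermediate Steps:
J = 15 (J = 10 + 5 = 15)
t = -8 (t = 2*(-4) = -8)
(J + 5)**2*7 + t = (15 + 5)**2*7 - 8 = 20**2*7 - 8 = 400*7 - 8 = 2800 - 8 = 2792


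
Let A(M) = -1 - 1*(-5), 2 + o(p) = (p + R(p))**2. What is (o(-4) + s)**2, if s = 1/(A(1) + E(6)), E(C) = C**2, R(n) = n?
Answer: 6155361/1600 ≈ 3847.1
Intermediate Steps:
o(p) = -2 + 4*p**2 (o(p) = -2 + (p + p)**2 = -2 + (2*p)**2 = -2 + 4*p**2)
A(M) = 4 (A(M) = -1 + 5 = 4)
s = 1/40 (s = 1/(4 + 6**2) = 1/(4 + 36) = 1/40 ≈ 0.025000)
(o(-4) + s)**2 = ((-2 + 4*(-4)**2) + 1/40)**2 = ((-2 + 4*16) + 1/40)**2 = ((-2 + 64) + 1/40)**2 = (62 + 1/40)**2 = (2481/40)**2 = 6155361/1600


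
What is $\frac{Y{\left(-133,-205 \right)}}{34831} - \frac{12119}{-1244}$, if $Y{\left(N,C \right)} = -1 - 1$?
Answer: $\frac{422114401}{43329764} \approx 9.7419$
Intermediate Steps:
$Y{\left(N,C \right)} = -2$
$\frac{Y{\left(-133,-205 \right)}}{34831} - \frac{12119}{-1244} = - \frac{2}{34831} - \frac{12119}{-1244} = \left(-2\right) \frac{1}{34831} - - \frac{12119}{1244} = - \frac{2}{34831} + \frac{12119}{1244} = \frac{422114401}{43329764}$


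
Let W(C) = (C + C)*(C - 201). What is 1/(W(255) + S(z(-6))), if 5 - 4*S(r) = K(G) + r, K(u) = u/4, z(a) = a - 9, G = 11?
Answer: 16/440709 ≈ 3.6305e-5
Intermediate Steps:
z(a) = -9 + a
K(u) = u/4 (K(u) = u*(¼) = u/4)
W(C) = 2*C*(-201 + C) (W(C) = (2*C)*(-201 + C) = 2*C*(-201 + C))
S(r) = 9/16 - r/4 (S(r) = 5/4 - ((¼)*11 + r)/4 = 5/4 - (11/4 + r)/4 = 5/4 + (-11/16 - r/4) = 9/16 - r/4)
1/(W(255) + S(z(-6))) = 1/(2*255*(-201 + 255) + (9/16 - (-9 - 6)/4)) = 1/(2*255*54 + (9/16 - ¼*(-15))) = 1/(27540 + (9/16 + 15/4)) = 1/(27540 + 69/16) = 1/(440709/16) = 16/440709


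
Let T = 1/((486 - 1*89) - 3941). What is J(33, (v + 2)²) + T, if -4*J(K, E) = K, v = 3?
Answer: -29239/3544 ≈ -8.2503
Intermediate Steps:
J(K, E) = -K/4
T = -1/3544 (T = 1/((486 - 89) - 3941) = 1/(397 - 3941) = 1/(-3544) = -1/3544 ≈ -0.00028217)
J(33, (v + 2)²) + T = -¼*33 - 1/3544 = -33/4 - 1/3544 = -29239/3544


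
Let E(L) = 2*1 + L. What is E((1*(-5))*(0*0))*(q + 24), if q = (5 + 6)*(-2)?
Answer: 4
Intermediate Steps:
E(L) = 2 + L
q = -22 (q = 11*(-2) = -22)
E((1*(-5))*(0*0))*(q + 24) = (2 + (1*(-5))*(0*0))*(-22 + 24) = (2 - 5*0)*2 = (2 + 0)*2 = 2*2 = 4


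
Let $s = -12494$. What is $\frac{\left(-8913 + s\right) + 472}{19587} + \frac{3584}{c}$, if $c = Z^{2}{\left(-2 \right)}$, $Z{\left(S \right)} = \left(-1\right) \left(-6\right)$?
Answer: $\frac{5787179}{58761} \approx 98.487$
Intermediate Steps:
$Z{\left(S \right)} = 6$
$c = 36$ ($c = 6^{2} = 36$)
$\frac{\left(-8913 + s\right) + 472}{19587} + \frac{3584}{c} = \frac{\left(-8913 - 12494\right) + 472}{19587} + \frac{3584}{36} = \left(-21407 + 472\right) \frac{1}{19587} + 3584 \cdot \frac{1}{36} = \left(-20935\right) \frac{1}{19587} + \frac{896}{9} = - \frac{20935}{19587} + \frac{896}{9} = \frac{5787179}{58761}$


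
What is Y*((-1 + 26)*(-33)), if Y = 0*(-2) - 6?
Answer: 4950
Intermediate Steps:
Y = -6 (Y = 0 - 6 = -6)
Y*((-1 + 26)*(-33)) = -6*(-1 + 26)*(-33) = -150*(-33) = -6*(-825) = 4950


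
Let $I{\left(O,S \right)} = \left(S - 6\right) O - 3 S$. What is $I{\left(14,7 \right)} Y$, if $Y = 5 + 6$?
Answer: $-77$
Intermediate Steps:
$Y = 11$
$I{\left(O,S \right)} = - 3 S + O \left(-6 + S\right)$ ($I{\left(O,S \right)} = \left(-6 + S\right) O - 3 S = O \left(-6 + S\right) - 3 S = - 3 S + O \left(-6 + S\right)$)
$I{\left(14,7 \right)} Y = \left(\left(-6\right) 14 - 21 + 14 \cdot 7\right) 11 = \left(-84 - 21 + 98\right) 11 = \left(-7\right) 11 = -77$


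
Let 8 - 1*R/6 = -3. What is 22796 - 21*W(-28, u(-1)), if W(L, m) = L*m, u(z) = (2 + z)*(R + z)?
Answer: 61016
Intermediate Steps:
R = 66 (R = 48 - 6*(-3) = 48 + 18 = 66)
u(z) = (2 + z)*(66 + z)
22796 - 21*W(-28, u(-1)) = 22796 - 21*(-28*(132 + (-1)² + 68*(-1))) = 22796 - 21*(-28*(132 + 1 - 68)) = 22796 - 21*(-28*65) = 22796 - 21*(-1820) = 22796 - 1*(-38220) = 22796 + 38220 = 61016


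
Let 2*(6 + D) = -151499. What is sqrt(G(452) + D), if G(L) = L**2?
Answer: sqrt(514194)/2 ≈ 358.54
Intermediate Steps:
D = -151511/2 (D = -6 + (1/2)*(-151499) = -6 - 151499/2 = -151511/2 ≈ -75756.)
sqrt(G(452) + D) = sqrt(452**2 - 151511/2) = sqrt(204304 - 151511/2) = sqrt(257097/2) = sqrt(514194)/2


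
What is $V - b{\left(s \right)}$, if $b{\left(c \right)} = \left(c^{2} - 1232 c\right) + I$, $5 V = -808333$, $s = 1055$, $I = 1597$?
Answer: $\frac{117357}{5} \approx 23471.0$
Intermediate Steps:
$V = - \frac{808333}{5}$ ($V = \frac{1}{5} \left(-808333\right) = - \frac{808333}{5} \approx -1.6167 \cdot 10^{5}$)
$b{\left(c \right)} = 1597 + c^{2} - 1232 c$ ($b{\left(c \right)} = \left(c^{2} - 1232 c\right) + 1597 = 1597 + c^{2} - 1232 c$)
$V - b{\left(s \right)} = - \frac{808333}{5} - \left(1597 + 1055^{2} - 1299760\right) = - \frac{808333}{5} - \left(1597 + 1113025 - 1299760\right) = - \frac{808333}{5} - -185138 = - \frac{808333}{5} + 185138 = \frac{117357}{5}$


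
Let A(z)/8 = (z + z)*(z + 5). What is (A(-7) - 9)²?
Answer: 46225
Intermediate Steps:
A(z) = 16*z*(5 + z) (A(z) = 8*((z + z)*(z + 5)) = 8*((2*z)*(5 + z)) = 8*(2*z*(5 + z)) = 16*z*(5 + z))
(A(-7) - 9)² = (16*(-7)*(5 - 7) - 9)² = (16*(-7)*(-2) - 9)² = (224 - 9)² = 215² = 46225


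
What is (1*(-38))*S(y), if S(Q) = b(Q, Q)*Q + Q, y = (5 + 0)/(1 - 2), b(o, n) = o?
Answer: -760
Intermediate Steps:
y = -5 (y = 5/(-1) = 5*(-1) = -5)
S(Q) = Q + Q² (S(Q) = Q*Q + Q = Q² + Q = Q + Q²)
(1*(-38))*S(y) = (1*(-38))*(-5*(1 - 5)) = -(-190)*(-4) = -38*20 = -760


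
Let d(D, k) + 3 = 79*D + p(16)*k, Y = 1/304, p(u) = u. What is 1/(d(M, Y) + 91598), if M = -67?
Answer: 19/1639739 ≈ 1.1587e-5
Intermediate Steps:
Y = 1/304 ≈ 0.0032895
d(D, k) = -3 + 16*k + 79*D (d(D, k) = -3 + (79*D + 16*k) = -3 + (16*k + 79*D) = -3 + 16*k + 79*D)
1/(d(M, Y) + 91598) = 1/((-3 + 16*(1/304) + 79*(-67)) + 91598) = 1/((-3 + 1/19 - 5293) + 91598) = 1/(-100623/19 + 91598) = 1/(1639739/19) = 19/1639739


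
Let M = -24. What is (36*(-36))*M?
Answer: 31104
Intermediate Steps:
(36*(-36))*M = (36*(-36))*(-24) = -1296*(-24) = 31104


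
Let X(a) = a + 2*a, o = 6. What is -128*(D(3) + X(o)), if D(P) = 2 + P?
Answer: -2944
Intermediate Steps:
X(a) = 3*a
-128*(D(3) + X(o)) = -128*((2 + 3) + 3*6) = -128*(5 + 18) = -128*23 = -2944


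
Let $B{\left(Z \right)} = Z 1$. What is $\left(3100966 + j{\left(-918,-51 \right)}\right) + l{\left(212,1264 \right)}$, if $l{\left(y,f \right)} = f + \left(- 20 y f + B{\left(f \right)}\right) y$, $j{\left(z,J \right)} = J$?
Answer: $-1132814173$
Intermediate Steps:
$B{\left(Z \right)} = Z$
$l{\left(y,f \right)} = f + y \left(f - 20 f y\right)$ ($l{\left(y,f \right)} = f + \left(- 20 y f + f\right) y = f + \left(- 20 f y + f\right) y = f + \left(f - 20 f y\right) y = f + y \left(f - 20 f y\right)$)
$\left(3100966 + j{\left(-918,-51 \right)}\right) + l{\left(212,1264 \right)} = \left(3100966 - 51\right) + 1264 \left(1 + 212 - 20 \cdot 212^{2}\right) = 3100915 + 1264 \left(1 + 212 - 898880\right) = 3100915 + 1264 \left(-898667\right) = 3100915 - 1135915088 = -1132814173$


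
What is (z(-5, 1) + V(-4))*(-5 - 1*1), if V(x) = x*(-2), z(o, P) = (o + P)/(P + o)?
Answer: -54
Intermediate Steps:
z(o, P) = 1 (z(o, P) = (P + o)/(P + o) = 1)
V(x) = -2*x
(z(-5, 1) + V(-4))*(-5 - 1*1) = (1 - 2*(-4))*(-5 - 1*1) = (1 + 8)*(-5 - 1) = 9*(-6) = -54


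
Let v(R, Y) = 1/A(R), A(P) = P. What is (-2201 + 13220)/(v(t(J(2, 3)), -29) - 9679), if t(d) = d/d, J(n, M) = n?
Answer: -3673/3226 ≈ -1.1386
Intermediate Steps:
t(d) = 1
v(R, Y) = 1/R
(-2201 + 13220)/(v(t(J(2, 3)), -29) - 9679) = (-2201 + 13220)/(1/1 - 9679) = 11019/(1 - 9679) = 11019/(-9678) = 11019*(-1/9678) = -3673/3226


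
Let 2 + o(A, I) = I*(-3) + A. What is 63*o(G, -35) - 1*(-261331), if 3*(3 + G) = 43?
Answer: 268534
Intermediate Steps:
G = 34/3 (G = -3 + (⅓)*43 = -3 + 43/3 = 34/3 ≈ 11.333)
o(A, I) = -2 + A - 3*I (o(A, I) = -2 + (I*(-3) + A) = -2 + (-3*I + A) = -2 + (A - 3*I) = -2 + A - 3*I)
63*o(G, -35) - 1*(-261331) = 63*(-2 + 34/3 - 3*(-35)) - 1*(-261331) = 63*(-2 + 34/3 + 105) + 261331 = 63*(343/3) + 261331 = 7203 + 261331 = 268534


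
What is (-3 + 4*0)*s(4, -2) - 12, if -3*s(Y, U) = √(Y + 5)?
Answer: -9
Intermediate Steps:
s(Y, U) = -√(5 + Y)/3 (s(Y, U) = -√(Y + 5)/3 = -√(5 + Y)/3)
(-3 + 4*0)*s(4, -2) - 12 = (-3 + 4*0)*(-√(5 + 4)/3) - 12 = (-3 + 0)*(-√9/3) - 12 = -(-1)*3 - 12 = -3*(-1) - 12 = 3 - 12 = -9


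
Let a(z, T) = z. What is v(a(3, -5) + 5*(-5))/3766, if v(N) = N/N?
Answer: 1/3766 ≈ 0.00026553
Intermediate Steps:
v(N) = 1
v(a(3, -5) + 5*(-5))/3766 = 1/3766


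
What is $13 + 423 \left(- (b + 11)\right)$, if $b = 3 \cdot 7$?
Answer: $-13523$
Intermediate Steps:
$b = 21$
$13 + 423 \left(- (b + 11)\right) = 13 + 423 \left(- (21 + 11)\right) = 13 + 423 \left(\left(-1\right) 32\right) = 13 + 423 \left(-32\right) = 13 - 13536 = -13523$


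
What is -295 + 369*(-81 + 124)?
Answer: 15572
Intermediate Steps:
-295 + 369*(-81 + 124) = -295 + 369*43 = -295 + 15867 = 15572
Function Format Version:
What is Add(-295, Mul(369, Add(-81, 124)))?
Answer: 15572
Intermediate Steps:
Add(-295, Mul(369, Add(-81, 124))) = Add(-295, Mul(369, 43)) = Add(-295, 15867) = 15572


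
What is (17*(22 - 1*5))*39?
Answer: 11271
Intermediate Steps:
(17*(22 - 1*5))*39 = (17*(22 - 5))*39 = (17*17)*39 = 289*39 = 11271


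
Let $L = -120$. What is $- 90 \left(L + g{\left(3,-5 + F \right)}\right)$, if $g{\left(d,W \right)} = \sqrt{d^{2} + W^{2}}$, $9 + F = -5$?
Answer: $10800 - 90 \sqrt{370} \approx 9068.8$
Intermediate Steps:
$F = -14$ ($F = -9 - 5 = -14$)
$g{\left(d,W \right)} = \sqrt{W^{2} + d^{2}}$
$- 90 \left(L + g{\left(3,-5 + F \right)}\right) = - 90 \left(-120 + \sqrt{\left(-5 - 14\right)^{2} + 3^{2}}\right) = - 90 \left(-120 + \sqrt{\left(-19\right)^{2} + 9}\right) = - 90 \left(-120 + \sqrt{361 + 9}\right) = - 90 \left(-120 + \sqrt{370}\right) = 10800 - 90 \sqrt{370}$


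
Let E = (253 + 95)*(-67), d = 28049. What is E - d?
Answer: -51365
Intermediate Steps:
E = -23316 (E = 348*(-67) = -23316)
E - d = -23316 - 1*28049 = -23316 - 28049 = -51365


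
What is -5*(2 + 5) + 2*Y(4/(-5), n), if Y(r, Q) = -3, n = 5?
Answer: -41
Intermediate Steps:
-5*(2 + 5) + 2*Y(4/(-5), n) = -5*(2 + 5) + 2*(-3) = -5*7 - 6 = -35 - 6 = -41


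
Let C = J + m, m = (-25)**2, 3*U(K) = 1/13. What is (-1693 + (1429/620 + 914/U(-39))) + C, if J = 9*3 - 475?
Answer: 21162029/620 ≈ 34132.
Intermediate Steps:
J = -448 (J = 27 - 475 = -448)
U(K) = 1/39 (U(K) = (1/3)/13 = (1/3)*(1/13) = 1/39)
m = 625
C = 177 (C = -448 + 625 = 177)
(-1693 + (1429/620 + 914/U(-39))) + C = (-1693 + (1429/620 + 914/(1/39))) + 177 = (-1693 + (1429*(1/620) + 914*39)) + 177 = (-1693 + (1429/620 + 35646)) + 177 = (-1693 + 22101949/620) + 177 = 21052289/620 + 177 = 21162029/620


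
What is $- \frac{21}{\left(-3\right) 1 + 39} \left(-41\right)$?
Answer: $\frac{287}{12} \approx 23.917$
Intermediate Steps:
$- \frac{21}{\left(-3\right) 1 + 39} \left(-41\right) = - \frac{21}{-3 + 39} \left(-41\right) = - \frac{21}{36} \left(-41\right) = \left(-21\right) \frac{1}{36} \left(-41\right) = \left(- \frac{7}{12}\right) \left(-41\right) = \frac{287}{12}$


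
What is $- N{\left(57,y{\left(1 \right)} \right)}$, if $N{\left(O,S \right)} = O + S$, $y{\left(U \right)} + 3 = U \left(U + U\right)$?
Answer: $-56$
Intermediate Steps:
$y{\left(U \right)} = -3 + 2 U^{2}$ ($y{\left(U \right)} = -3 + U \left(U + U\right) = -3 + U 2 U = -3 + 2 U^{2}$)
$- N{\left(57,y{\left(1 \right)} \right)} = - (57 - \left(3 - 2 \cdot 1^{2}\right)) = - (57 + \left(-3 + 2 \cdot 1\right)) = - (57 + \left(-3 + 2\right)) = - (57 - 1) = \left(-1\right) 56 = -56$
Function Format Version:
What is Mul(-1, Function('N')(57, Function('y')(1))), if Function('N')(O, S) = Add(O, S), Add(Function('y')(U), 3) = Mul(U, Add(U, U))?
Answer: -56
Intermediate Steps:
Function('y')(U) = Add(-3, Mul(2, Pow(U, 2))) (Function('y')(U) = Add(-3, Mul(U, Add(U, U))) = Add(-3, Mul(U, Mul(2, U))) = Add(-3, Mul(2, Pow(U, 2))))
Mul(-1, Function('N')(57, Function('y')(1))) = Mul(-1, Add(57, Add(-3, Mul(2, Pow(1, 2))))) = Mul(-1, Add(57, Add(-3, Mul(2, 1)))) = Mul(-1, Add(57, Add(-3, 2))) = Mul(-1, Add(57, -1)) = Mul(-1, 56) = -56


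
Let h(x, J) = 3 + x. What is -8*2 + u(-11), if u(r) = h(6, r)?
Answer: -7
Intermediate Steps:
u(r) = 9 (u(r) = 3 + 6 = 9)
-8*2 + u(-11) = -8*2 + 9 = -16 + 9 = -7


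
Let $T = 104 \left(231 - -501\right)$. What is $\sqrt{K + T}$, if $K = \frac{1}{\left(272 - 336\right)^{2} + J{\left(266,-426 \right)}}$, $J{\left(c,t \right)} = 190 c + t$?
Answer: $\frac{\sqrt{223719188339010}}{54210} \approx 275.91$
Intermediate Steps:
$J{\left(c,t \right)} = t + 190 c$
$T = 76128$ ($T = 104 \left(231 + 501\right) = 104 \cdot 732 = 76128$)
$K = \frac{1}{54210}$ ($K = \frac{1}{\left(272 - 336\right)^{2} + \left(-426 + 190 \cdot 266\right)} = \frac{1}{\left(-64\right)^{2} + \left(-426 + 50540\right)} = \frac{1}{4096 + 50114} = \frac{1}{54210} \approx 1.8447 \cdot 10^{-5}$)
$\sqrt{K + T} = \sqrt{\frac{1}{54210} + 76128} = \sqrt{\frac{4126898881}{54210}} = \frac{\sqrt{223719188339010}}{54210}$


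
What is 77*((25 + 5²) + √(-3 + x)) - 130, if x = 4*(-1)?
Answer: 3720 + 77*I*√7 ≈ 3720.0 + 203.72*I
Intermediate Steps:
x = -4
77*((25 + 5²) + √(-3 + x)) - 130 = 77*((25 + 5²) + √(-3 - 4)) - 130 = 77*((25 + 25) + √(-7)) - 130 = 77*(50 + I*√7) - 130 = (3850 + 77*I*√7) - 130 = 3720 + 77*I*√7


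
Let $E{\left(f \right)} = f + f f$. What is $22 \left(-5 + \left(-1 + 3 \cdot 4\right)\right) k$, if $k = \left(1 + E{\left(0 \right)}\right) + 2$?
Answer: $396$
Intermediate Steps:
$E{\left(f \right)} = f + f^{2}$
$k = 3$ ($k = \left(1 + 0 \left(1 + 0\right)\right) + 2 = \left(1 + 0 \cdot 1\right) + 2 = \left(1 + 0\right) + 2 = 1 + 2 = 3$)
$22 \left(-5 + \left(-1 + 3 \cdot 4\right)\right) k = 22 \left(-5 + \left(-1 + 3 \cdot 4\right)\right) 3 = 22 \left(-5 + \left(-1 + 12\right)\right) 3 = 22 \left(-5 + 11\right) 3 = 22 \cdot 6 \cdot 3 = 132 \cdot 3 = 396$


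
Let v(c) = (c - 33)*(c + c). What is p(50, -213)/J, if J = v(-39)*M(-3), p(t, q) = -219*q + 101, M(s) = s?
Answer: -899/324 ≈ -2.7747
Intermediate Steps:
v(c) = 2*c*(-33 + c) (v(c) = (-33 + c)*(2*c) = 2*c*(-33 + c))
p(t, q) = 101 - 219*q
J = -16848 (J = (2*(-39)*(-33 - 39))*(-3) = (2*(-39)*(-72))*(-3) = 5616*(-3) = -16848)
p(50, -213)/J = (101 - 219*(-213))/(-16848) = (101 + 46647)*(-1/16848) = 46748*(-1/16848) = -899/324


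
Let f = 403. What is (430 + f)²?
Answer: 693889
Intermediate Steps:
(430 + f)² = (430 + 403)² = 833² = 693889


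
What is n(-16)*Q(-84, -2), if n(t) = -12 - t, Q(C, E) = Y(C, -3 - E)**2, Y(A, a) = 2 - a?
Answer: 36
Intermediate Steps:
Q(C, E) = (5 + E)**2 (Q(C, E) = (2 - (-3 - E))**2 = (2 + (3 + E))**2 = (5 + E)**2)
n(-16)*Q(-84, -2) = (-12 - 1*(-16))*(5 - 2)**2 = (-12 + 16)*3**2 = 4*9 = 36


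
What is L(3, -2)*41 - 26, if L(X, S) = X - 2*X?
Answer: -149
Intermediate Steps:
L(X, S) = -X
L(3, -2)*41 - 26 = -1*3*41 - 26 = -3*41 - 26 = -123 - 26 = -149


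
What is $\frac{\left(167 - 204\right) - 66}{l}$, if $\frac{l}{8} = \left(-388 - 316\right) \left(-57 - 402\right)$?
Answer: $- \frac{103}{2585088} \approx -3.9844 \cdot 10^{-5}$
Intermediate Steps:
$l = 2585088$ ($l = 8 \left(-388 - 316\right) \left(-57 - 402\right) = 8 \left(\left(-704\right) \left(-459\right)\right) = 8 \cdot 323136 = 2585088$)
$\frac{\left(167 - 204\right) - 66}{l} = \frac{\left(167 - 204\right) - 66}{2585088} = \left(-37 - 66\right) \frac{1}{2585088} = \left(-103\right) \frac{1}{2585088} = - \frac{103}{2585088}$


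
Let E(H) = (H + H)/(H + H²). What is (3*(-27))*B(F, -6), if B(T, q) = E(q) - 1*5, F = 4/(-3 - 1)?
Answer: 2187/5 ≈ 437.40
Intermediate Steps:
F = -1 (F = 4/(-4) = -¼*4 = -1)
E(H) = 2*H/(H + H²) (E(H) = (2*H)/(H + H²) = 2*H/(H + H²))
B(T, q) = -5 + 2/(1 + q) (B(T, q) = 2/(1 + q) - 1*5 = 2/(1 + q) - 5 = -5 + 2/(1 + q))
(3*(-27))*B(F, -6) = (3*(-27))*((-3 - 5*(-6))/(1 - 6)) = -81*(-3 + 30)/(-5) = -(-81)*27/5 = -81*(-27/5) = 2187/5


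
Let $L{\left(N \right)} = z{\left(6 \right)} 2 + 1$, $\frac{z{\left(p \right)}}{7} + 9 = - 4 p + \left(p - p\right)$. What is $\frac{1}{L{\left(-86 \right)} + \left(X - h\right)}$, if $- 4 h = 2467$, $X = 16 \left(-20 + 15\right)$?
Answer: $\frac{4}{303} \approx 0.013201$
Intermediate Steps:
$X = -80$ ($X = 16 \left(-5\right) = -80$)
$h = - \frac{2467}{4}$ ($h = \left(- \frac{1}{4}\right) 2467 = - \frac{2467}{4} \approx -616.75$)
$z{\left(p \right)} = -63 - 28 p$ ($z{\left(p \right)} = -63 + 7 \left(- 4 p + \left(p - p\right)\right) = -63 + 7 \left(- 4 p + 0\right) = -63 + 7 \left(- 4 p\right) = -63 - 28 p$)
$L{\left(N \right)} = -461$ ($L{\left(N \right)} = \left(-63 - 168\right) 2 + 1 = \left(-231\right) 2 + 1 = -462 + 1 = -461$)
$\frac{1}{L{\left(-86 \right)} + \left(X - h\right)} = \frac{1}{-461 - - \frac{2147}{4}} = \frac{1}{-461 + \left(-80 + \frac{2467}{4}\right)} = \frac{1}{-461 + \frac{2147}{4}} = \frac{1}{\frac{303}{4}} = \frac{4}{303}$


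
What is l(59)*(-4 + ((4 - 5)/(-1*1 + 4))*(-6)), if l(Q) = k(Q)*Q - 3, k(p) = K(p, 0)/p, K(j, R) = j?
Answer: -112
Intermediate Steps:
k(p) = 1 (k(p) = p/p = 1)
l(Q) = -3 + Q (l(Q) = 1*Q - 3 = Q - 3 = -3 + Q)
l(59)*(-4 + ((4 - 5)/(-1*1 + 4))*(-6)) = (-3 + 59)*(-4 + ((4 - 5)/(-1*1 + 4))*(-6)) = 56*(-4 - 1/(-1 + 4)*(-6)) = 56*(-4 - 1/3*(-6)) = 56*(-4 - 1*⅓*(-6)) = 56*(-4 - ⅓*(-6)) = 56*(-4 + 2) = 56*(-2) = -112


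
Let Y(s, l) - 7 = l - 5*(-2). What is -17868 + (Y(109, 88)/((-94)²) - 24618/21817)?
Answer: -3444719148279/192775012 ≈ -17869.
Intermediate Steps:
Y(s, l) = 17 + l (Y(s, l) = 7 + (l - 5*(-2)) = 7 + (l + 10) = 7 + (10 + l) = 17 + l)
-17868 + (Y(109, 88)/((-94)²) - 24618/21817) = -17868 + ((17 + 88)/((-94)²) - 24618/21817) = -17868 + (105/8836 - 24618*1/21817) = -17868 + (105*(1/8836) - 24618/21817) = -17868 + (105/8836 - 24618/21817) = -17868 - 215233863/192775012 = -3444719148279/192775012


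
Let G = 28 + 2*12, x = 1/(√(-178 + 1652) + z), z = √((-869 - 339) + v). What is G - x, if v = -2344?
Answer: 52 - 1/(√1474 + 4*I*√222) ≈ 51.992 + 0.011858*I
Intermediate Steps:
z = 4*I*√222 (z = √((-869 - 339) - 2344) = √(-1208 - 2344) = √(-3552) = 4*I*√222 ≈ 59.599*I)
x = 1/(√1474 + 4*I*√222) (x = 1/(√(-178 + 1652) + 4*I*√222) = 1/(√1474 + 4*I*√222) ≈ 0.0076388 - 0.011858*I)
G = 52 (G = 28 + 24 = 52)
G - x = 52 - 1/(√1474 + 4*I*√222)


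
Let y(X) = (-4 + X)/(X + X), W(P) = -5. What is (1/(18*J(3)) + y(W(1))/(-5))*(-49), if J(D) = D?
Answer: 5341/675 ≈ 7.9126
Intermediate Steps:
y(X) = (-4 + X)/(2*X) (y(X) = (-4 + X)/((2*X)) = (-4 + X)*(1/(2*X)) = (-4 + X)/(2*X))
(1/(18*J(3)) + y(W(1))/(-5))*(-49) = (1/(18*3) + ((½)*(-4 - 5)/(-5))/(-5))*(-49) = ((1/18)*(⅓) + ((½)*(-⅕)*(-9))*(-⅕))*(-49) = (1/54 + (9/10)*(-⅕))*(-49) = (1/54 - 9/50)*(-49) = -109/675*(-49) = 5341/675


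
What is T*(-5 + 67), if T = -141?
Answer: -8742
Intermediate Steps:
T*(-5 + 67) = -141*(-5 + 67) = -141*62 = -8742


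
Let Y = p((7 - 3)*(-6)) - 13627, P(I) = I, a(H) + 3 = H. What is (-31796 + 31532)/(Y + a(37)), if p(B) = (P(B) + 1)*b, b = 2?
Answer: 264/13639 ≈ 0.019356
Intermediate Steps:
a(H) = -3 + H
p(B) = 2 + 2*B (p(B) = (B + 1)*2 = (1 + B)*2 = 2 + 2*B)
Y = -13673 (Y = (2 + 2*((7 - 3)*(-6))) - 13627 = (2 + 2*(4*(-6))) - 13627 = (2 + 2*(-24)) - 13627 = (2 - 48) - 13627 = -46 - 13627 = -13673)
(-31796 + 31532)/(Y + a(37)) = (-31796 + 31532)/(-13673 + (-3 + 37)) = -264/(-13673 + 34) = -264/(-13639) = -264*(-1/13639) = 264/13639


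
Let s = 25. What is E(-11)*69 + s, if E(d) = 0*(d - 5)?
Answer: 25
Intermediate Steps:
E(d) = 0 (E(d) = 0*(-5 + d) = 0)
E(-11)*69 + s = 0*69 + 25 = 0 + 25 = 25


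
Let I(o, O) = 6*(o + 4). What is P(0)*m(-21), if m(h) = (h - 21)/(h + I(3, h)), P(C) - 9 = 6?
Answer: -30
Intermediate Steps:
P(C) = 15 (P(C) = 9 + 6 = 15)
I(o, O) = 24 + 6*o (I(o, O) = 6*(4 + o) = 24 + 6*o)
m(h) = (-21 + h)/(42 + h) (m(h) = (h - 21)/(h + (24 + 6*3)) = (-21 + h)/(h + (24 + 18)) = (-21 + h)/(h + 42) = (-21 + h)/(42 + h))
P(0)*m(-21) = 15*((-21 - 21)/(42 - 21)) = 15*(-42/21) = 15*((1/21)*(-42)) = 15*(-2) = -30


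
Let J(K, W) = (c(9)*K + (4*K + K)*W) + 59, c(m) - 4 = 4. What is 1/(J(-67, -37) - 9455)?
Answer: 1/2463 ≈ 0.00040601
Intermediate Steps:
c(m) = 8 (c(m) = 4 + 4 = 8)
J(K, W) = 59 + 8*K + 5*K*W (J(K, W) = (8*K + (4*K + K)*W) + 59 = (8*K + (5*K)*W) + 59 = (8*K + 5*K*W) + 59 = 59 + 8*K + 5*K*W)
1/(J(-67, -37) - 9455) = 1/((59 + 8*(-67) + 5*(-67)*(-37)) - 9455) = 1/((59 - 536 + 12395) - 9455) = 1/(11918 - 9455) = 1/2463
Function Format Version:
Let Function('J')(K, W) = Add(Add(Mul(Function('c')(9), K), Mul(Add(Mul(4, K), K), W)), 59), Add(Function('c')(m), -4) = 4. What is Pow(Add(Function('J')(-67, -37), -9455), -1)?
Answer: Rational(1, 2463) ≈ 0.00040601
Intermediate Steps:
Function('c')(m) = 8 (Function('c')(m) = Add(4, 4) = 8)
Function('J')(K, W) = Add(59, Mul(8, K), Mul(5, K, W)) (Function('J')(K, W) = Add(Add(Mul(8, K), Mul(Add(Mul(4, K), K), W)), 59) = Add(Add(Mul(8, K), Mul(Mul(5, K), W)), 59) = Add(Add(Mul(8, K), Mul(5, K, W)), 59) = Add(59, Mul(8, K), Mul(5, K, W)))
Pow(Add(Function('J')(-67, -37), -9455), -1) = Pow(Add(Add(59, Mul(8, -67), Mul(5, -67, -37)), -9455), -1) = Pow(Add(Add(59, -536, 12395), -9455), -1) = Pow(Add(11918, -9455), -1) = Pow(2463, -1) = Rational(1, 2463)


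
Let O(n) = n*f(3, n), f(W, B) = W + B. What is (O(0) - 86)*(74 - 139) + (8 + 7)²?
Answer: 5815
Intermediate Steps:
f(W, B) = B + W
O(n) = n*(3 + n) (O(n) = n*(n + 3) = n*(3 + n))
(O(0) - 86)*(74 - 139) + (8 + 7)² = (0*(3 + 0) - 86)*(74 - 139) + (8 + 7)² = (0*3 - 86)*(-65) + 15² = (0 - 86)*(-65) + 225 = -86*(-65) + 225 = 5590 + 225 = 5815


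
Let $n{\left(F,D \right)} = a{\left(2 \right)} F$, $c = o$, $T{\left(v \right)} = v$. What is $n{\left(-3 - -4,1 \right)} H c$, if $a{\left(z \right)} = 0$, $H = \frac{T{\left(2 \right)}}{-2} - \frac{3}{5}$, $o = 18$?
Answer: $0$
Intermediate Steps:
$H = - \frac{8}{5}$ ($H = \frac{2}{-2} - \frac{3}{5} = 2 \left(- \frac{1}{2}\right) - \frac{3}{5} = -1 - \frac{3}{5} = - \frac{8}{5} \approx -1.6$)
$c = 18$
$n{\left(F,D \right)} = 0$ ($n{\left(F,D \right)} = 0 F = 0$)
$n{\left(-3 - -4,1 \right)} H c = 0 \left(- \frac{8}{5}\right) 18 = 0 \cdot 18 = 0$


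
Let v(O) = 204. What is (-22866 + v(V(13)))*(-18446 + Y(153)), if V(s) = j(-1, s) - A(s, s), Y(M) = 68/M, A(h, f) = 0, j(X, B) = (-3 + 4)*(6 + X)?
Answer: 418013180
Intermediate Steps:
j(X, B) = 6 + X (j(X, B) = 1*(6 + X) = 6 + X)
V(s) = 5 (V(s) = (6 - 1) - 1*0 = 5 + 0 = 5)
(-22866 + v(V(13)))*(-18446 + Y(153)) = (-22866 + 204)*(-18446 + 68/153) = -22662*(-18446 + 68*(1/153)) = -22662*(-18446 + 4/9) = -22662*(-166010/9) = 418013180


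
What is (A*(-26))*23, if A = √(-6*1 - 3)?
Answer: -1794*I ≈ -1794.0*I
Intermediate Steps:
A = 3*I (A = √(-6 - 3) = √(-9) = 3*I ≈ 3.0*I)
(A*(-26))*23 = ((3*I)*(-26))*23 = -78*I*23 = -1794*I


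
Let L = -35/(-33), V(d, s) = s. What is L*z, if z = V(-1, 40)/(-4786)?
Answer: -700/78969 ≈ -0.0088642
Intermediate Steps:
L = 35/33 (L = -35*(-1/33) = 35/33 ≈ 1.0606)
z = -20/2393 (z = 40/(-4786) = 40*(-1/4786) = -20/2393 ≈ -0.0083577)
L*z = (35/33)*(-20/2393) = -700/78969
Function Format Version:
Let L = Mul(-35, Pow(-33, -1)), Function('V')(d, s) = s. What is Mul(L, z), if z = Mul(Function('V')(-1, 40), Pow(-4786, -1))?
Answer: Rational(-700, 78969) ≈ -0.0088642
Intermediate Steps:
L = Rational(35, 33) (L = Mul(-35, Rational(-1, 33)) = Rational(35, 33) ≈ 1.0606)
z = Rational(-20, 2393) (z = Mul(40, Pow(-4786, -1)) = Mul(40, Rational(-1, 4786)) = Rational(-20, 2393) ≈ -0.0083577)
Mul(L, z) = Mul(Rational(35, 33), Rational(-20, 2393)) = Rational(-700, 78969)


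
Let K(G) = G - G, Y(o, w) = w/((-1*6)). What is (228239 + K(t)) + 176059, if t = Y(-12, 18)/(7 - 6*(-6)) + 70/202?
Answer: 404298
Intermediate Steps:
Y(o, w) = -w/6 (Y(o, w) = w/(-6) = w*(-⅙) = -w/6)
t = 1202/4343 (t = (-⅙*18)/(7 - 6*(-6)) + 70/202 = -3/(7 + 36) + 70*(1/202) = -3/43 + 35/101 = 1202/4343 ≈ 0.27677)
K(G) = 0
(228239 + K(t)) + 176059 = (228239 + 0) + 176059 = 228239 + 176059 = 404298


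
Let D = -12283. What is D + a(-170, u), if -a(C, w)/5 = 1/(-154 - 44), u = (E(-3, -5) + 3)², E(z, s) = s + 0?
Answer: -2432029/198 ≈ -12283.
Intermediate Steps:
E(z, s) = s
u = 4 (u = (-5 + 3)² = (-2)² = 4)
a(C, w) = 5/198 (a(C, w) = -5/(-154 - 44) = -5/(-198) = -5*(-1/198) = 5/198)
D + a(-170, u) = -12283 + 5/198 = -2432029/198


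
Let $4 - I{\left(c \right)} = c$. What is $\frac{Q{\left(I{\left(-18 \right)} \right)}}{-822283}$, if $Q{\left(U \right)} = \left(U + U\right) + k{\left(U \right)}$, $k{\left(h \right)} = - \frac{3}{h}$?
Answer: $- \frac{965}{18090226} \approx -5.3344 \cdot 10^{-5}$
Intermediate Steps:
$I{\left(c \right)} = 4 - c$
$Q{\left(U \right)} = - \frac{3}{U} + 2 U$ ($Q{\left(U \right)} = \left(U + U\right) - \frac{3}{U} = 2 U - \frac{3}{U} = - \frac{3}{U} + 2 U$)
$\frac{Q{\left(I{\left(-18 \right)} \right)}}{-822283} = \frac{- \frac{3}{4 - -18} + 2 \left(4 - -18\right)}{-822283} = \left(- \frac{3}{4 + 18} + 2 \left(4 + 18\right)\right) \left(- \frac{1}{822283}\right) = \left(- \frac{3}{22} + 2 \cdot 22\right) \left(- \frac{1}{822283}\right) = \left(\left(-3\right) \frac{1}{22} + 44\right) \left(- \frac{1}{822283}\right) = \left(- \frac{3}{22} + 44\right) \left(- \frac{1}{822283}\right) = \frac{965}{22} \left(- \frac{1}{822283}\right) = - \frac{965}{18090226}$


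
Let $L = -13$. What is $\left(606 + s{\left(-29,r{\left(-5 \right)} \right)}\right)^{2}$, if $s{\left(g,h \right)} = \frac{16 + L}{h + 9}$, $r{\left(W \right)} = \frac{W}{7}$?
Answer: $\frac{1236858561}{3364} \approx 3.6768 \cdot 10^{5}$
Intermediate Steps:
$r{\left(W \right)} = \frac{W}{7}$ ($r{\left(W \right)} = W \frac{1}{7} = \frac{W}{7}$)
$s{\left(g,h \right)} = \frac{3}{9 + h}$ ($s{\left(g,h \right)} = \frac{16 - 13}{h + 9} = \frac{3}{9 + h}$)
$\left(606 + s{\left(-29,r{\left(-5 \right)} \right)}\right)^{2} = \left(606 + \frac{3}{9 + \frac{1}{7} \left(-5\right)}\right)^{2} = \left(606 + \frac{3}{9 - \frac{5}{7}}\right)^{2} = \left(606 + \frac{3}{\frac{58}{7}}\right)^{2} = \left(606 + 3 \cdot \frac{7}{58}\right)^{2} = \left(606 + \frac{21}{58}\right)^{2} = \left(\frac{35169}{58}\right)^{2} = \frac{1236858561}{3364}$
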